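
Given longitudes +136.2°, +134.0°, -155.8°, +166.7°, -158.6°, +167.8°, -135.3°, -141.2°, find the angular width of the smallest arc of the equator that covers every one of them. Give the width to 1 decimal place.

90.7°

Sort the longitudes: -158.6°, -155.8°, -141.2°, -135.3°, +134.0°, +136.2°, +166.7°, +167.8°.
Eastward gaps between consecutive values (wrapping around): 2.8°, 14.6°, 5.9°, 269.3°, 2.2°, 30.5°, 1.1°, 33.6°.
Largest gap = 269.3° ⇒ minimal covering band is its complement: 360° − 269.3° = 90.7°.
Band runs from +134.0° eastward to -135.3°, crossing the antimeridian.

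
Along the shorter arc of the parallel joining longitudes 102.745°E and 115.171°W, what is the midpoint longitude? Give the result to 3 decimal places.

Signed shortest Δλ from +102.745° to -115.171° is +142.084°.
Midpoint longitude = +102.745° + (+142.084°)/2 = +102.745° + 71.042° = +173.787°.
(The naïve average (+102.745 + -115.171)/2 = -6.213° is on the wrong side of the globe.)

173.787°E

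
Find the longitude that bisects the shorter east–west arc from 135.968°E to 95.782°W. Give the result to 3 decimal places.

159.907°W

Signed shortest Δλ from +135.968° to -95.782° is +128.250°.
Midpoint longitude = +135.968° + (+128.250°)/2 = +135.968° + 64.125° = +200.093°.
Normalise into (−180°, 180°]: -159.907°.
(The naïve average (+135.968 + -95.782)/2 = 20.093° is on the wrong side of the globe.)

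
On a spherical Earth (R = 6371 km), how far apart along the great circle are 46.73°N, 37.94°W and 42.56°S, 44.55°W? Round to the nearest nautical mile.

5373 nmi

Δλ = -44.55 − -37.94 = -6.61°.
Δφ = -42.56 − 46.73 = -89.29°.
a = sin²(Δφ/2) + cos φ₁ · cos φ₂ · sin²(Δλ/2) = 0.495482.
c = 2·atan2(√a, √(1−a)) = 1.56176 rad → d = 6371·c ≈ 9949.98 km ≈ 5372.56 nmi.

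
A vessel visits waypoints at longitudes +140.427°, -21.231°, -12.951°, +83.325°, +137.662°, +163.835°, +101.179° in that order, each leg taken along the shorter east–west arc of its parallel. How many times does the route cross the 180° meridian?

Leg 1: +140.427° → -21.231°, shortest Δλ = -161.658° (west) — does not cross 180°.
Leg 2: -21.231° → -12.951°, shortest Δλ = 8.28° (east) — does not cross 180°.
Leg 3: -12.951° → +83.325°, shortest Δλ = 96.276° (east) — does not cross 180°.
Leg 4: +83.325° → +137.662°, shortest Δλ = 54.337° (east) — does not cross 180°.
Leg 5: +137.662° → +163.835°, shortest Δλ = 26.173° (east) — does not cross 180°.
Leg 6: +163.835° → +101.179°, shortest Δλ = -62.656° (west) — does not cross 180°.
Total crossings: 0.

0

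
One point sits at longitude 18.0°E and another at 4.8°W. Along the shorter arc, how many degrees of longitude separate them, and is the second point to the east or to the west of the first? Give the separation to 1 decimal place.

Raw difference: -4.8 − 18.0 = -22.8°.
Normalise into (−180°, 180°]: -22.8° stays -22.8°.
Negative ⇒ the second point lies to the west; separation 22.8°.

22.8° west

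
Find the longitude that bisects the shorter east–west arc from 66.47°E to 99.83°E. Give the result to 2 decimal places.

Signed shortest Δλ from +66.47° to +99.83° is +33.36°.
Midpoint longitude = +66.47° + (+33.36°)/2 = +66.47° + 16.68° = +83.15°.

83.15°E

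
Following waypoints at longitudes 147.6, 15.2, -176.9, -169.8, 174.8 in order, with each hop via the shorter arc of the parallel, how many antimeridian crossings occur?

Leg 1: +147.6° → +15.2°, shortest Δλ = -132.4° (west) — does not cross 180°.
Leg 2: +15.2° → -176.9°, shortest Δλ = 167.9° (east) — crosses 180°.
Leg 3: -176.9° → -169.8°, shortest Δλ = 7.1° (east) — does not cross 180°.
Leg 4: -169.8° → +174.8°, shortest Δλ = -15.4° (west) — crosses 180°.
Total crossings: 2.

2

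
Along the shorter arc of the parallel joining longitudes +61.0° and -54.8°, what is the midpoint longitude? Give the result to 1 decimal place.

Signed shortest Δλ from +61.0° to -54.8° is -115.8°.
Midpoint longitude = +61.0° + (-115.8°)/2 = +61.0° − 57.9° = +3.1°.

+3.1°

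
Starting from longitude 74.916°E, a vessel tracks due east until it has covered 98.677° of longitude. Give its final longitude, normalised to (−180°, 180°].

Start at +74.916°; shift +98.677° → +173.593°.
+173.593° already lies in (−180°, 180°].

173.593°E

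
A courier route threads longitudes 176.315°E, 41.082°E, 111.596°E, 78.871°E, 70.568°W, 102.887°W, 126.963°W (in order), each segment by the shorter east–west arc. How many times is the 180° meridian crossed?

0

Leg 1: +176.315° → +41.082°, shortest Δλ = -135.233° (west) — does not cross 180°.
Leg 2: +41.082° → +111.596°, shortest Δλ = 70.514° (east) — does not cross 180°.
Leg 3: +111.596° → +78.871°, shortest Δλ = -32.725° (west) — does not cross 180°.
Leg 4: +78.871° → -70.568°, shortest Δλ = -149.439° (west) — does not cross 180°.
Leg 5: -70.568° → -102.887°, shortest Δλ = -32.319° (west) — does not cross 180°.
Leg 6: -102.887° → -126.963°, shortest Δλ = -24.076° (west) — does not cross 180°.
Total crossings: 0.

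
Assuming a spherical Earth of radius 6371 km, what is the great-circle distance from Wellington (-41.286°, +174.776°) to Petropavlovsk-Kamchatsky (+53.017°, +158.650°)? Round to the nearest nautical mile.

Δλ = 158.650 − 174.776 = -16.126°.
Δφ = 53.017 − -41.286 = 94.303°.
a = sin²(Δφ/2) + cos φ₁ · cos φ₂ · sin²(Δλ/2) = 0.546409.
c = 2·atan2(√a, √(1−a)) = 1.66375 rad → d = 6371·c ≈ 10599.73 km ≈ 5723.40 nmi.

5723 nmi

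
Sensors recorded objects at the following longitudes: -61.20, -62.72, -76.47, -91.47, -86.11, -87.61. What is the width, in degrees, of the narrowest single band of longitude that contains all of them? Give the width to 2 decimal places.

Sort the longitudes: -91.47°, -87.61°, -86.11°, -76.47°, -62.72°, -61.20°.
Eastward gaps between consecutive values (wrapping around): 3.86°, 1.50°, 9.64°, 13.75°, 1.52°, 329.73°.
Largest gap = 329.73° ⇒ minimal covering band is its complement: 360° − 329.73° = 30.27°.
Band runs from -91.47° eastward to -61.20°.

30.27°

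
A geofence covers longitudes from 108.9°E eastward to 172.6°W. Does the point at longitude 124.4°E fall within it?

Yes

Band width going east from +108.9° to -172.6°: ((-172.6 − 108.9) mod 360) = 78.5°.
Offset of +124.4° east of the west edge: ((124.4 − 108.9) mod 360) = 15.5°.
15.5° ≤ 78.5° ⇒ inside.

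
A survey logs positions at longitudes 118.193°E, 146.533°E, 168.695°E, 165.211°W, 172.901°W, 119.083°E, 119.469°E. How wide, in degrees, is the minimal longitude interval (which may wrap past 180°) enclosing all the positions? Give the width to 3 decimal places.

76.596°

Sort the longitudes: -172.901°, -165.211°, +118.193°, +119.083°, +119.469°, +146.533°, +168.695°.
Eastward gaps between consecutive values (wrapping around): 7.690°, 283.404°, 0.890°, 0.386°, 27.064°, 22.162°, 18.404°.
Largest gap = 283.404° ⇒ minimal covering band is its complement: 360° − 283.404° = 76.596°.
Band runs from +118.193° eastward to -165.211°, crossing the antimeridian.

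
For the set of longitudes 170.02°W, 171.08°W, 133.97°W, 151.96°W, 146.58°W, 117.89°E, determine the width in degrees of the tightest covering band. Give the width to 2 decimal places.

Sort the longitudes: -171.08°, -170.02°, -151.96°, -146.58°, -133.97°, +117.89°.
Eastward gaps between consecutive values (wrapping around): 1.06°, 18.06°, 5.38°, 12.61°, 251.86°, 71.03°.
Largest gap = 251.86° ⇒ minimal covering band is its complement: 360° − 251.86° = 108.14°.
Band runs from +117.89° eastward to -133.97°, crossing the antimeridian.

108.14°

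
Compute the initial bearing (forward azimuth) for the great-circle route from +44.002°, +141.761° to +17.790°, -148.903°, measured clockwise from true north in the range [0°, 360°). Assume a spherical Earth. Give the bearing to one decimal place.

Δλ = -148.903 − 141.761 = -290.664°; wrapped into (−180°, 180°]: 69.336°.
θ = atan2( sin Δλ · cos φ₂ , cos φ₁ · sin φ₂ − sin φ₁ · cos φ₂ · cos Δλ )
  = atan2(0.89092, -0.01365) = 90.878° → normalised to [0°, 360°): 90.878°.

90.9°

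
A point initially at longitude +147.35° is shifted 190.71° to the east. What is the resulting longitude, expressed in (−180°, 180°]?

Start at +147.35°; shift +190.71° → +338.06°.
+338.06° lies outside (−180°, 180°]; subtract 360° → -21.94°.

-21.94°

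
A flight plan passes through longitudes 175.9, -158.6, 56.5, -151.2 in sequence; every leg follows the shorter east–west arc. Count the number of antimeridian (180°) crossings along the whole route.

3

Leg 1: +175.9° → -158.6°, shortest Δλ = 25.5° (east) — crosses 180°.
Leg 2: -158.6° → +56.5°, shortest Δλ = -144.9° (west) — crosses 180°.
Leg 3: +56.5° → -151.2°, shortest Δλ = 152.3° (east) — crosses 180°.
Total crossings: 3.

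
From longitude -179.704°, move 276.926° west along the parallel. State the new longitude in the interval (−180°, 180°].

Start at -179.704°; shift −276.926° → -456.630°.
-456.630° lies outside (−180°, 180°]; add 360° → -96.630°.

-96.630°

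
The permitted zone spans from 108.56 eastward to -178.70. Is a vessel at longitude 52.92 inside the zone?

No

Band width going east from +108.56° to -178.70°: ((-178.70 − 108.56) mod 360) = 72.74°.
Offset of +52.92° east of the west edge: ((52.92 − 108.56) mod 360) = 304.36°.
304.36° > 72.74° ⇒ outside.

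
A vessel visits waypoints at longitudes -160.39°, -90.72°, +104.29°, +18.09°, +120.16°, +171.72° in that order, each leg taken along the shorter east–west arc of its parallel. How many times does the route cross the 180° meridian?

Leg 1: -160.39° → -90.72°, shortest Δλ = 69.67° (east) — does not cross 180°.
Leg 2: -90.72° → +104.29°, shortest Δλ = -164.99° (west) — crosses 180°.
Leg 3: +104.29° → +18.09°, shortest Δλ = -86.2° (west) — does not cross 180°.
Leg 4: +18.09° → +120.16°, shortest Δλ = 102.07° (east) — does not cross 180°.
Leg 5: +120.16° → +171.72°, shortest Δλ = 51.56° (east) — does not cross 180°.
Total crossings: 1.

1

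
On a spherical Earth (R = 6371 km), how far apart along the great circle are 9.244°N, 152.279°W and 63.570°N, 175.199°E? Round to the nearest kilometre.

6566 km

Δλ = 175.199 − -152.279 = 327.478°; wrapped into (−180°, 180°]: -32.522°.
Δφ = 63.570 − 9.244 = 54.326°.
a = sin²(Δφ/2) + cos φ₁ · cos φ₂ · sin²(Δλ/2) = 0.242860.
c = 2·atan2(√a, √(1−a)) = 1.03063 rad → d = 6371·c ≈ 6566.13 km.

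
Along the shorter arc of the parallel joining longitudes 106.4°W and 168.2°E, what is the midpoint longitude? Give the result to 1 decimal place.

149.1°W

Signed shortest Δλ from -106.4° to +168.2° is -85.4°.
Midpoint longitude = -106.4° + (-85.4°)/2 = -106.4° − 42.7° = -149.1°.
(The naïve average (-106.4 + +168.2)/2 = 30.9° is on the wrong side of the globe.)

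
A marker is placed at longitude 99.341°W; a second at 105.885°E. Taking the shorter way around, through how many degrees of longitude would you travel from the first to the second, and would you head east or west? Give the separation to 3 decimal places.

154.774° west

Raw difference: 105.885 − -99.341 = 205.226°.
Normalise into (−180°, 180°]: 205.226° − 360° = -154.774°.
Negative ⇒ the second point lies to the west; separation 154.774°.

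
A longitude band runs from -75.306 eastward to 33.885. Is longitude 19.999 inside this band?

Band width going east from -75.306° to +33.885°: ((33.885 − -75.306) mod 360) = 109.191°.
Offset of +19.999° east of the west edge: ((19.999 − -75.306) mod 360) = 95.305°.
95.305° ≤ 109.191° ⇒ inside.

Yes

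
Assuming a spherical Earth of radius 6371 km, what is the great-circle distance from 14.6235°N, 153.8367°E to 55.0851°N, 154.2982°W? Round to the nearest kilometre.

6305 km

Δλ = -154.2982 − 153.8367 = -308.1349°; wrapped into (−180°, 180°]: 51.8651°.
Δφ = 55.0851 − 14.6235 = 40.4616°.
a = sin²(Δφ/2) + cos φ₁ · cos φ₂ · sin²(Δλ/2) = 0.225493.
c = 2·atan2(√a, √(1−a)) = 0.98961 rad → d = 6371·c ≈ 6304.82 km.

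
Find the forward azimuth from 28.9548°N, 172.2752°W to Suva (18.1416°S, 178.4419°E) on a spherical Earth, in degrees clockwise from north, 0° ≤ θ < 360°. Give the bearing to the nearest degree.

192°

Δλ = 178.4419 − -172.2752 = 350.7171°; wrapped into (−180°, 180°]: -9.2829°.
θ = atan2( sin Δλ · cos φ₂ , cos φ₁ · sin φ₂ − sin φ₁ · cos φ₂ · cos Δλ )
  = atan2(-0.15329, -0.72648) = -168.085° → normalised to [0°, 360°): 191.915°.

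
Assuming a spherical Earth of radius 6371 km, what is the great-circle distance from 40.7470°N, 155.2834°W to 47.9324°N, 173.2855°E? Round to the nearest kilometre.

Δλ = 173.2855 − -155.2834 = 328.5689°; wrapped into (−180°, 180°]: -31.4311°.
Δφ = 47.9324 − 40.7470 = 7.1854°.
a = sin²(Δφ/2) + cos φ₁ · cos φ₂ · sin²(Δλ/2) = 0.041167.
c = 2·atan2(√a, √(1−a)) = 0.40863 rad → d = 6371·c ≈ 2603.38 km.

2603 km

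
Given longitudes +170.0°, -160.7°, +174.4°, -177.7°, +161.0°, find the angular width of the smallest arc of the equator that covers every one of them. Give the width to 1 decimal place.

Sort the longitudes: -177.7°, -160.7°, +161.0°, +170.0°, +174.4°.
Eastward gaps between consecutive values (wrapping around): 17.0°, 321.7°, 9.0°, 4.4°, 7.9°.
Largest gap = 321.7° ⇒ minimal covering band is its complement: 360° − 321.7° = 38.3°.
Band runs from +161.0° eastward to -160.7°, crossing the antimeridian.

38.3°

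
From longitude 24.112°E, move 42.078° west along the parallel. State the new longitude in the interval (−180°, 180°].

17.966°W

Start at +24.112°; shift −42.078° → -17.966°.
-17.966° already lies in (−180°, 180°].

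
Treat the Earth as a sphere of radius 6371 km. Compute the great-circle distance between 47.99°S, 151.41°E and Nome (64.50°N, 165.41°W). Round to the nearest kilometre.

Δλ = -165.41 − 151.41 = -316.82°; wrapped into (−180°, 180°]: 43.18°.
Δφ = 64.50 − -47.99 = 112.49°.
a = sin²(Δφ/2) + cos φ₁ · cos φ₂ · sin²(Δλ/2) = 0.730272.
c = 2·atan2(√a, √(1−a)) = 2.04940 rad → d = 6371·c ≈ 13056.75 km.

13057 km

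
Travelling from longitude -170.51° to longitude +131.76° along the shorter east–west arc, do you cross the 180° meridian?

Naïve |131.76 − -170.51| = 302.27° > 180°, so the shorter arc goes the other way round — across 180°.
Signed shortest Δλ = ((131.76 − -170.51 + 180) mod 360) − 180 = -57.73°.
Going west by 57.73° from -170.51° passes through 180° before reaching +131.76°.

Yes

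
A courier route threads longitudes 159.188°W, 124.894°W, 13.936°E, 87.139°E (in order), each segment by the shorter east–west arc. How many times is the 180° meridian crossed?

Leg 1: -159.188° → -124.894°, shortest Δλ = 34.294° (east) — does not cross 180°.
Leg 2: -124.894° → +13.936°, shortest Δλ = 138.83° (east) — does not cross 180°.
Leg 3: +13.936° → +87.139°, shortest Δλ = 73.203° (east) — does not cross 180°.
Total crossings: 0.

0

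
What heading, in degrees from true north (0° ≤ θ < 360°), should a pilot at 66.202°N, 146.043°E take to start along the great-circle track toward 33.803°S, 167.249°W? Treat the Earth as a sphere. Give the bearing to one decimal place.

141.0°

Δλ = -167.249 − 146.043 = -313.292°; wrapped into (−180°, 180°]: 46.708°.
θ = atan2( sin Δλ · cos φ₂ , cos φ₁ · sin φ₂ − sin φ₁ · cos φ₂ · cos Δλ )
  = atan2(0.60483, -0.74584) = 140.960° → normalised to [0°, 360°): 140.960°.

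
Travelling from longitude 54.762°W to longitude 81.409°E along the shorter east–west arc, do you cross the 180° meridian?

No

Signed shortest Δλ = ((81.409 − -54.762 + 180) mod 360) − 180 = 136.171°.
Going east by 136.171° from -54.762° reaches +81.409° without touching 180°.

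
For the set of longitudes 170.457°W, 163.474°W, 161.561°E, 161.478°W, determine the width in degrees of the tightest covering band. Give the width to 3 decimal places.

Sort the longitudes: -170.457°, -163.474°, -161.478°, +161.561°.
Eastward gaps between consecutive values (wrapping around): 6.983°, 1.996°, 323.039°, 27.982°.
Largest gap = 323.039° ⇒ minimal covering band is its complement: 360° − 323.039° = 36.961°.
Band runs from +161.561° eastward to -161.478°, crossing the antimeridian.

36.961°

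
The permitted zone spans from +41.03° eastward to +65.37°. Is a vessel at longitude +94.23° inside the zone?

Band width going east from +41.03° to +65.37°: ((65.37 − 41.03) mod 360) = 24.34°.
Offset of +94.23° east of the west edge: ((94.23 − 41.03) mod 360) = 53.20°.
53.20° > 24.34° ⇒ outside.

No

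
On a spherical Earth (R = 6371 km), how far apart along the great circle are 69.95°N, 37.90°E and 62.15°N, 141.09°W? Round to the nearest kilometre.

5326 km

Δλ = -141.09 − 37.90 = -178.99°.
Δφ = 62.15 − 69.95 = -7.80°.
a = sin²(Δφ/2) + cos φ₁ · cos φ₂ · sin²(Δλ/2) = 0.164774.
c = 2·atan2(√a, √(1−a)) = 0.83598 rad → d = 6371·c ≈ 5326.02 km.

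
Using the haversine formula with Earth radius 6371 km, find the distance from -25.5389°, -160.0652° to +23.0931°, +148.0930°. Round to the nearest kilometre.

Δλ = 148.0930 − -160.0652 = 308.1582°; wrapped into (−180°, 180°]: -51.8418°.
Δφ = 23.0931 − -25.5389 = 48.6320°.
a = sin²(Δφ/2) + cos φ₁ · cos φ₂ · sin²(Δλ/2) = 0.328150.
c = 2·atan2(√a, √(1−a)) = 1.21994 rad → d = 6371·c ≈ 7772.26 km.

7772 km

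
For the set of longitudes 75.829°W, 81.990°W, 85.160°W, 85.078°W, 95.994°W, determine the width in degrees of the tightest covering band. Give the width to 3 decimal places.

20.165°

Sort the longitudes: -95.994°, -85.160°, -85.078°, -81.990°, -75.829°.
Eastward gaps between consecutive values (wrapping around): 10.834°, 0.082°, 3.088°, 6.161°, 339.835°.
Largest gap = 339.835° ⇒ minimal covering band is its complement: 360° − 339.835° = 20.165°.
Band runs from -95.994° eastward to -75.829°.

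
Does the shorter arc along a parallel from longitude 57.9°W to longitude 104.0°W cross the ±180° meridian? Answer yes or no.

Signed shortest Δλ = ((-104.0 − -57.9 + 180) mod 360) − 180 = -46.1°.
Going west by 46.1° from -57.9° reaches -104.0° without touching 180°.

No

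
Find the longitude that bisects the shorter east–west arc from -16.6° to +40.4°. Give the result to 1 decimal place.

+11.9°

Signed shortest Δλ from -16.6° to +40.4° is +57.0°.
Midpoint longitude = -16.6° + (+57.0°)/2 = -16.6° + 28.5° = +11.9°.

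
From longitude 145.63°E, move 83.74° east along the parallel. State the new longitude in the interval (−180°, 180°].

Start at +145.63°; shift +83.74° → +229.37°.
+229.37° lies outside (−180°, 180°]; subtract 360° → -130.63°.

130.63°W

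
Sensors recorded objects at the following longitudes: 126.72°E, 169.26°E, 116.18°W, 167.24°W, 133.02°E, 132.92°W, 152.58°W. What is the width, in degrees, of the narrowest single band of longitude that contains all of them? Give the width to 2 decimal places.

Sort the longitudes: -167.24°, -152.58°, -132.92°, -116.18°, +126.72°, +133.02°, +169.26°.
Eastward gaps between consecutive values (wrapping around): 14.66°, 19.66°, 16.74°, 242.90°, 6.30°, 36.24°, 23.50°.
Largest gap = 242.90° ⇒ minimal covering band is its complement: 360° − 242.90° = 117.10°.
Band runs from +126.72° eastward to -116.18°, crossing the antimeridian.

117.10°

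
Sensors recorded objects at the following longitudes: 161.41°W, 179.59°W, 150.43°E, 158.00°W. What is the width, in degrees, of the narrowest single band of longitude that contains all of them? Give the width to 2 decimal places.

Sort the longitudes: -179.59°, -161.41°, -158.00°, +150.43°.
Eastward gaps between consecutive values (wrapping around): 18.18°, 3.41°, 308.43°, 29.98°.
Largest gap = 308.43° ⇒ minimal covering band is its complement: 360° − 308.43° = 51.57°.
Band runs from +150.43° eastward to -158.00°, crossing the antimeridian.

51.57°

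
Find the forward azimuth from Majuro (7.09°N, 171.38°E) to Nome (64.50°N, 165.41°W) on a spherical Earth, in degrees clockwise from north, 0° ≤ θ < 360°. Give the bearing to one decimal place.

11.3°

Δλ = -165.41 − 171.38 = -336.79°; wrapped into (−180°, 180°]: 23.21°.
θ = atan2( sin Δλ · cos φ₂ , cos φ₁ · sin φ₂ − sin φ₁ · cos φ₂ · cos Δλ )
  = atan2(0.16967, 0.84685) = 11.329° → normalised to [0°, 360°): 11.329°.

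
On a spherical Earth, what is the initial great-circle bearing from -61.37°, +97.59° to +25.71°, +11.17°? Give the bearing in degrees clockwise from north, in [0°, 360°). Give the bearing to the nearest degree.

286°

Δλ = 11.17 − 97.59 = -86.42°.
θ = atan2( sin Δλ · cos φ₂ , cos φ₁ · sin φ₂ − sin φ₁ · cos φ₂ · cos Δλ )
  = atan2(-0.89924, 0.25725) = -74.036° → normalised to [0°, 360°): 285.964°.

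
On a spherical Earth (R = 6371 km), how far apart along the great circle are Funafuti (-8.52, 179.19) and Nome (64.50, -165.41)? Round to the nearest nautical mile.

Δλ = -165.41 − 179.19 = -344.60°; wrapped into (−180°, 180°]: 15.40°.
Δφ = 64.50 − -8.52 = 73.02°.
a = sin²(Δφ/2) + cos φ₁ · cos φ₂ · sin²(Δλ/2) = 0.361624.
c = 2·atan2(√a, √(1−a)) = 1.29038 rad → d = 6371·c ≈ 8221.04 km ≈ 4439.01 nmi.

4439 nmi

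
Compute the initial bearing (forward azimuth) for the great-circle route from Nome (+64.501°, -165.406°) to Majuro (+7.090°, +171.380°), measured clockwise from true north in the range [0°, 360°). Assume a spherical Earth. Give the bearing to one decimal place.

Δλ = 171.380 − -165.406 = 336.786°; wrapped into (−180°, 180°]: -23.214°.
θ = atan2( sin Δλ · cos φ₂ , cos φ₁ · sin φ₂ − sin φ₁ · cos φ₂ · cos Δλ )
  = atan2(-0.39115, -0.77004) = -153.071° → normalised to [0°, 360°): 206.929°.

206.9°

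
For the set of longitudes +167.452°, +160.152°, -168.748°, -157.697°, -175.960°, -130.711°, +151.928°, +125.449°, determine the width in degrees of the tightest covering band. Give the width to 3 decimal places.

Sort the longitudes: -175.960°, -168.748°, -157.697°, -130.711°, +125.449°, +151.928°, +160.152°, +167.452°.
Eastward gaps between consecutive values (wrapping around): 7.212°, 11.051°, 26.986°, 256.160°, 26.479°, 8.224°, 7.300°, 16.588°.
Largest gap = 256.160° ⇒ minimal covering band is its complement: 360° − 256.160° = 103.840°.
Band runs from +125.449° eastward to -130.711°, crossing the antimeridian.

103.840°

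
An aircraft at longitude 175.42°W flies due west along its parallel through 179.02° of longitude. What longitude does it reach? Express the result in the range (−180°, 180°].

5.56°E

Start at -175.42°; shift −179.02° → -354.44°.
-354.44° lies outside (−180°, 180°]; add 360° → +5.56°.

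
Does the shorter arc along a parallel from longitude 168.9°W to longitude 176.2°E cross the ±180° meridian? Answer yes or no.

Naïve |176.2 − -168.9| = 345.1° > 180°, so the shorter arc goes the other way round — across 180°.
Signed shortest Δλ = ((176.2 − -168.9 + 180) mod 360) − 180 = -14.9°.
Going west by 14.9° from -168.9° passes through 180° before reaching +176.2°.

Yes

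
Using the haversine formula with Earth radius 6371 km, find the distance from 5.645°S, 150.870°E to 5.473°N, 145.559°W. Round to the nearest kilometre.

7165 km

Δλ = -145.559 − 150.870 = -296.429°; wrapped into (−180°, 180°]: 63.571°.
Δφ = 5.473 − -5.645 = 11.118°.
a = sin²(Δφ/2) + cos φ₁ · cos φ₂ · sin²(Δλ/2) = 0.284235.
c = 2·atan2(√a, √(1−a)) = 1.12461 rad → d = 6371·c ≈ 7164.89 km.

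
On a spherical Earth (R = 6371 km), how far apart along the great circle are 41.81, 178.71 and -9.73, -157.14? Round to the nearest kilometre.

Δλ = -157.14 − 178.71 = -335.85°; wrapped into (−180°, 180°]: 24.15°.
Δφ = -9.73 − 41.81 = -51.54°.
a = sin²(Δφ/2) + cos φ₁ · cos φ₂ · sin²(Δλ/2) = 0.221165.
c = 2·atan2(√a, √(1−a)) = 0.97922 rad → d = 6371·c ≈ 6238.61 km.

6239 km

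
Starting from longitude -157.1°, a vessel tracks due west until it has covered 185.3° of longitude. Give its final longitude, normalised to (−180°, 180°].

Start at -157.1°; shift −185.3° → -342.4°.
-342.4° lies outside (−180°, 180°]; add 360° → +17.6°.

+17.6°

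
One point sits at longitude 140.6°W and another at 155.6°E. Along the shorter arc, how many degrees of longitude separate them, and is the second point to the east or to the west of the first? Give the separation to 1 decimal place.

63.8° west

Raw difference: 155.6 − -140.6 = 296.2°.
Normalise into (−180°, 180°]: 296.2° − 360° = -63.8°.
Negative ⇒ the second point lies to the west; separation 63.8°.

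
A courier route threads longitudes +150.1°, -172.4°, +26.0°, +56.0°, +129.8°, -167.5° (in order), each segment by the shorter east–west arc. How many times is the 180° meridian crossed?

3

Leg 1: +150.1° → -172.4°, shortest Δλ = 37.5° (east) — crosses 180°.
Leg 2: -172.4° → +26.0°, shortest Δλ = -161.6° (west) — crosses 180°.
Leg 3: +26.0° → +56.0°, shortest Δλ = 30.0° (east) — does not cross 180°.
Leg 4: +56.0° → +129.8°, shortest Δλ = 73.8° (east) — does not cross 180°.
Leg 5: +129.8° → -167.5°, shortest Δλ = 62.7° (east) — crosses 180°.
Total crossings: 3.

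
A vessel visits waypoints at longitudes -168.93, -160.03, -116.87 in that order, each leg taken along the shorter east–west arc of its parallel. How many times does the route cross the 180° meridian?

Leg 1: -168.93° → -160.03°, shortest Δλ = 8.9° (east) — does not cross 180°.
Leg 2: -160.03° → -116.87°, shortest Δλ = 43.16° (east) — does not cross 180°.
Total crossings: 0.

0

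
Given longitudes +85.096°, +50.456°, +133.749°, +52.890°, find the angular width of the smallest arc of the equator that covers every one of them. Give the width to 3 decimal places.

Sort the longitudes: +50.456°, +52.890°, +85.096°, +133.749°.
Eastward gaps between consecutive values (wrapping around): 2.434°, 32.206°, 48.653°, 276.707°.
Largest gap = 276.707° ⇒ minimal covering band is its complement: 360° − 276.707° = 83.293°.
Band runs from +50.456° eastward to +133.749°.

83.293°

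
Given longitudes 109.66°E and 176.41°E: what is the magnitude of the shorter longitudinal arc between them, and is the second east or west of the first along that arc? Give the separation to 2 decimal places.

Raw difference: 176.41 − 109.66 = 66.75°.
Normalise into (−180°, 180°]: 66.75° stays 66.75°.
Positive ⇒ the second point lies to the east; separation 66.75°.

66.75° east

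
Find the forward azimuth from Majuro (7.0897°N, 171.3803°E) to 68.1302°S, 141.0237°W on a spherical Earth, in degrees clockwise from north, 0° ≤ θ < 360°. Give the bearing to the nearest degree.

164°

Δλ = -141.0237 − 171.3803 = -312.4040°; wrapped into (−180°, 180°]: 47.5960°.
θ = atan2( sin Δλ · cos φ₂ , cos φ₁ · sin φ₂ − sin φ₁ · cos φ₂ · cos Δλ )
  = atan2(0.27506, -0.95194) = 163.884° → normalised to [0°, 360°): 163.884°.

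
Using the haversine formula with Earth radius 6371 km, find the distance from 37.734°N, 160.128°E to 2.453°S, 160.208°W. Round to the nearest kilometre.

6050 km

Δλ = -160.208 − 160.128 = -320.336°; wrapped into (−180°, 180°]: 39.664°.
Δφ = -2.453 − 37.734 = -40.187°.
a = sin²(Δφ/2) + cos φ₁ · cos φ₂ · sin²(Δλ/2) = 0.208973.
c = 2·atan2(√a, √(1−a)) = 0.94954 rad → d = 6371·c ≈ 6049.55 km.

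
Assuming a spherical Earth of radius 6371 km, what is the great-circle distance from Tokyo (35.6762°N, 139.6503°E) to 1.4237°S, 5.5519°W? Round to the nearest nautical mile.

7982 nmi

Δλ = -5.5519 − 139.6503 = -145.2022°.
Δφ = -1.4237 − 35.6762 = -37.0999°.
a = sin²(Δφ/2) + cos φ₁ · cos φ₂ · sin²(Δλ/2) = 0.840671.
c = 2·atan2(√a, √(1−a)) = 2.32039 rad → d = 6371·c ≈ 14783.22 km ≈ 7982.30 nmi.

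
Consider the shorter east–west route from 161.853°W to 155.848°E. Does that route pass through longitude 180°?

Yes

Naïve |155.848 − -161.853| = 317.701° > 180°, so the shorter arc goes the other way round — across 180°.
Signed shortest Δλ = ((155.848 − -161.853 + 180) mod 360) − 180 = -42.299°.
Going west by 42.299° from -161.853° passes through 180° before reaching +155.848°.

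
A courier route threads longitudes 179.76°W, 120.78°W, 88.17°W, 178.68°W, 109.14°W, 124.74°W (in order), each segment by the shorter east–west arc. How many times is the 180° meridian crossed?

Leg 1: -179.76° → -120.78°, shortest Δλ = 58.98° (east) — does not cross 180°.
Leg 2: -120.78° → -88.17°, shortest Δλ = 32.61° (east) — does not cross 180°.
Leg 3: -88.17° → -178.68°, shortest Δλ = -90.51° (west) — does not cross 180°.
Leg 4: -178.68° → -109.14°, shortest Δλ = 69.54° (east) — does not cross 180°.
Leg 5: -109.14° → -124.74°, shortest Δλ = -15.6° (west) — does not cross 180°.
Total crossings: 0.

0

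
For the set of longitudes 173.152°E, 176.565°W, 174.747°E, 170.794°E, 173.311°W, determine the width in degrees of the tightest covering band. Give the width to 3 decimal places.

15.895°

Sort the longitudes: -176.565°, -173.311°, +170.794°, +173.152°, +174.747°.
Eastward gaps between consecutive values (wrapping around): 3.254°, 344.105°, 2.358°, 1.595°, 8.688°.
Largest gap = 344.105° ⇒ minimal covering band is its complement: 360° − 344.105° = 15.895°.
Band runs from +170.794° eastward to -173.311°, crossing the antimeridian.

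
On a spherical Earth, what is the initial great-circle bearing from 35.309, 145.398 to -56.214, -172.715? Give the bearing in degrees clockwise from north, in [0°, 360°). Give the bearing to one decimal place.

158.0°

Δλ = -172.715 − 145.398 = -318.113°; wrapped into (−180°, 180°]: 41.887°.
θ = atan2( sin Δλ · cos φ₂ , cos φ₁ · sin φ₂ − sin φ₁ · cos φ₂ · cos Δλ )
  = atan2(0.37128, -0.91751) = 157.969° → normalised to [0°, 360°): 157.969°.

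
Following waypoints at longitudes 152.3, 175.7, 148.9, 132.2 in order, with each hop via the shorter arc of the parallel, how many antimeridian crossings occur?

0

Leg 1: +152.3° → +175.7°, shortest Δλ = 23.4° (east) — does not cross 180°.
Leg 2: +175.7° → +148.9°, shortest Δλ = -26.8° (west) — does not cross 180°.
Leg 3: +148.9° → +132.2°, shortest Δλ = -16.7° (west) — does not cross 180°.
Total crossings: 0.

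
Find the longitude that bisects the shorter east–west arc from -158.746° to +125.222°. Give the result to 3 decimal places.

Signed shortest Δλ from -158.746° to +125.222° is -76.032°.
Midpoint longitude = -158.746° + (-76.032°)/2 = -158.746° − 38.016° = -196.762°.
Normalise into (−180°, 180°]: +163.238°.
(The naïve average (-158.746 + +125.222)/2 = -16.762° is on the wrong side of the globe.)

+163.238°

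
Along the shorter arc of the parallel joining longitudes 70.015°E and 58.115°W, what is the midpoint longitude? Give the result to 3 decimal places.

5.950°E

Signed shortest Δλ from +70.015° to -58.115° is -128.130°.
Midpoint longitude = +70.015° + (-128.130°)/2 = +70.015° − 64.065° = +5.950°.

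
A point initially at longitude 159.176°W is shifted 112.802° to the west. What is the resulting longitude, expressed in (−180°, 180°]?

88.022°E

Start at -159.176°; shift −112.802° → -271.978°.
-271.978° lies outside (−180°, 180°]; add 360° → +88.022°.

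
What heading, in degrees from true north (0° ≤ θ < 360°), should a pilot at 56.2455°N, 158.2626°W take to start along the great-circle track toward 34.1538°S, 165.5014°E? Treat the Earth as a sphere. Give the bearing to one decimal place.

Δλ = 165.5014 − -158.2626 = 323.7640°; wrapped into (−180°, 180°]: -36.2360°.
θ = atan2( sin Δλ · cos φ₂ , cos φ₁ · sin φ₂ − sin φ₁ · cos φ₂ · cos Δλ )
  = atan2(-0.48917, -0.86690) = -150.565° → normalised to [0°, 360°): 209.435°.

209.4°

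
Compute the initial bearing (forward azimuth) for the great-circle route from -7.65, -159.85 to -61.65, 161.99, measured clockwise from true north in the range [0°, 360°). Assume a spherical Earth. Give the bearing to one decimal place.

199.6°

Δλ = 161.99 − -159.85 = 321.84°; wrapped into (−180°, 180°]: -38.16°.
θ = atan2( sin Δλ · cos φ₂ , cos φ₁ · sin φ₂ − sin φ₁ · cos φ₂ · cos Δλ )
  = atan2(-0.29339, -0.82253) = -160.369° → normalised to [0°, 360°): 199.631°.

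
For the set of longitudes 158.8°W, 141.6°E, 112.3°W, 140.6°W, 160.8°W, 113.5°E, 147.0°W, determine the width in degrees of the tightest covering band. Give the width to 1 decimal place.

Sort the longitudes: -160.8°, -158.8°, -147.0°, -140.6°, -112.3°, +113.5°, +141.6°.
Eastward gaps between consecutive values (wrapping around): 2.0°, 11.8°, 6.4°, 28.3°, 225.8°, 28.1°, 57.6°.
Largest gap = 225.8° ⇒ minimal covering band is its complement: 360° − 225.8° = 134.2°.
Band runs from +113.5° eastward to -112.3°, crossing the antimeridian.

134.2°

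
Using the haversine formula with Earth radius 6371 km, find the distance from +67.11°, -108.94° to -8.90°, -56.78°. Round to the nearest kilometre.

9413 km

Δλ = -56.78 − -108.94 = 52.16°.
Δφ = -8.90 − 67.11 = -76.01°.
a = sin²(Δφ/2) + cos φ₁ · cos φ₂ · sin²(Δλ/2) = 0.453394.
c = 2·atan2(√a, √(1−a)) = 1.47745 rad → d = 6371·c ≈ 9412.82 km.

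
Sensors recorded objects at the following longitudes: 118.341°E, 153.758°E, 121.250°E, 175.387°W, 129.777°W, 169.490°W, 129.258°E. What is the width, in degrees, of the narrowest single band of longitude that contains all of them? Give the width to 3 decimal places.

111.882°

Sort the longitudes: -175.387°, -169.490°, -129.777°, +118.341°, +121.250°, +129.258°, +153.758°.
Eastward gaps between consecutive values (wrapping around): 5.897°, 39.713°, 248.118°, 2.909°, 8.008°, 24.500°, 30.855°.
Largest gap = 248.118° ⇒ minimal covering band is its complement: 360° − 248.118° = 111.882°.
Band runs from +118.341° eastward to -129.777°, crossing the antimeridian.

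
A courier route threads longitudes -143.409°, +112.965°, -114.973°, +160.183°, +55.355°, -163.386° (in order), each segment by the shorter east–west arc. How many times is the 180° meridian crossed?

Leg 1: -143.409° → +112.965°, shortest Δλ = -103.626° (west) — crosses 180°.
Leg 2: +112.965° → -114.973°, shortest Δλ = 132.062° (east) — crosses 180°.
Leg 3: -114.973° → +160.183°, shortest Δλ = -84.844° (west) — crosses 180°.
Leg 4: +160.183° → +55.355°, shortest Δλ = -104.828° (west) — does not cross 180°.
Leg 5: +55.355° → -163.386°, shortest Δλ = 141.259° (east) — crosses 180°.
Total crossings: 4.

4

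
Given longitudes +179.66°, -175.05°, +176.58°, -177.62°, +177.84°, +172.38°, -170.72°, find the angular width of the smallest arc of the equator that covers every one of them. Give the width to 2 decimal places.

16.90°

Sort the longitudes: -177.62°, -175.05°, -170.72°, +172.38°, +176.58°, +177.84°, +179.66°.
Eastward gaps between consecutive values (wrapping around): 2.57°, 4.33°, 343.10°, 4.20°, 1.26°, 1.82°, 2.72°.
Largest gap = 343.10° ⇒ minimal covering band is its complement: 360° − 343.10° = 16.90°.
Band runs from +172.38° eastward to -170.72°, crossing the antimeridian.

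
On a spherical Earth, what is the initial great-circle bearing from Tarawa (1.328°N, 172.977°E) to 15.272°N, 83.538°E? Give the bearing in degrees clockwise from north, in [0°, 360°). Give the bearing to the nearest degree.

285°

Δλ = 83.538 − 172.977 = -89.439°.
θ = atan2( sin Δλ · cos φ₂ , cos φ₁ · sin φ₂ − sin φ₁ · cos φ₂ · cos Δλ )
  = atan2(-0.96464, 0.26311) = -74.743° → normalised to [0°, 360°): 285.257°.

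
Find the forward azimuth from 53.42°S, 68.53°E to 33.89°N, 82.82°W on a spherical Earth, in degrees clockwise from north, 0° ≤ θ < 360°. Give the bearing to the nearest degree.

238°

Δλ = -82.82 − 68.53 = -151.35°.
θ = atan2( sin Δλ · cos φ₂ , cos φ₁ · sin φ₂ − sin φ₁ · cos φ₂ · cos Δλ )
  = atan2(-0.39800, -0.25269) = -122.411° → normalised to [0°, 360°): 237.589°.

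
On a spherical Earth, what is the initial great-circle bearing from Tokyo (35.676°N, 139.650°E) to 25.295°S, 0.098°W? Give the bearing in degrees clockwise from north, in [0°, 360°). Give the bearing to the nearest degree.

Δλ = -0.098 − 139.650 = -139.748°.
θ = atan2( sin Δλ · cos φ₂ , cos φ₁ · sin φ₂ − sin φ₁ · cos φ₂ · cos Δλ )
  = atan2(-0.58420, 0.05534) = -84.589° → normalised to [0°, 360°): 275.411°.

275°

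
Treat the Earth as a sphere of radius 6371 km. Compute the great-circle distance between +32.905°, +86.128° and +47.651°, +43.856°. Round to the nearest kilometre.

Δλ = 43.856 − 86.128 = -42.272°.
Δφ = 47.651 − 32.905 = 14.746°.
a = sin²(Δφ/2) + cos φ₁ · cos φ₂ · sin²(Δλ/2) = 0.090004.
c = 2·atan2(√a, √(1−a)) = 0.60940 rad → d = 6371·c ≈ 3882.48 km.

3882 km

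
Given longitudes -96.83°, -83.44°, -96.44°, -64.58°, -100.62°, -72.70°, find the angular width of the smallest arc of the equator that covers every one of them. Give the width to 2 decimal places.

36.04°

Sort the longitudes: -100.62°, -96.83°, -96.44°, -83.44°, -72.70°, -64.58°.
Eastward gaps between consecutive values (wrapping around): 3.79°, 0.39°, 13.00°, 10.74°, 8.12°, 323.96°.
Largest gap = 323.96° ⇒ minimal covering band is its complement: 360° − 323.96° = 36.04°.
Band runs from -100.62° eastward to -64.58°.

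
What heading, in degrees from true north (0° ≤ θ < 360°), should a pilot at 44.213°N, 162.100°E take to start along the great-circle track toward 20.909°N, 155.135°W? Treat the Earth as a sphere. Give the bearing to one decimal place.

Δλ = -155.135 − 162.100 = -317.235°; wrapped into (−180°, 180°]: 42.765°.
θ = atan2( sin Δλ · cos φ₂ , cos φ₁ · sin φ₂ − sin φ₁ · cos φ₂ · cos Δλ )
  = atan2(0.63428, -0.22243) = 109.325° → normalised to [0°, 360°): 109.325°.

109.3°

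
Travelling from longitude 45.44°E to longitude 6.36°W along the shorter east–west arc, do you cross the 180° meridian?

Signed shortest Δλ = ((-6.36 − 45.44 + 180) mod 360) − 180 = -51.8°.
Going west by 51.8° from +45.44° reaches -6.36° without touching 180°.

No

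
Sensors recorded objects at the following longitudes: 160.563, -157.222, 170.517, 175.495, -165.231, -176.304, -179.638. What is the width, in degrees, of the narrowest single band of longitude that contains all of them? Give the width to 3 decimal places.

42.215°

Sort the longitudes: -179.638°, -176.304°, -165.231°, -157.222°, +160.563°, +170.517°, +175.495°.
Eastward gaps between consecutive values (wrapping around): 3.334°, 11.073°, 8.009°, 317.785°, 9.954°, 4.978°, 4.867°.
Largest gap = 317.785° ⇒ minimal covering band is its complement: 360° − 317.785° = 42.215°.
Band runs from +160.563° eastward to -157.222°, crossing the antimeridian.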